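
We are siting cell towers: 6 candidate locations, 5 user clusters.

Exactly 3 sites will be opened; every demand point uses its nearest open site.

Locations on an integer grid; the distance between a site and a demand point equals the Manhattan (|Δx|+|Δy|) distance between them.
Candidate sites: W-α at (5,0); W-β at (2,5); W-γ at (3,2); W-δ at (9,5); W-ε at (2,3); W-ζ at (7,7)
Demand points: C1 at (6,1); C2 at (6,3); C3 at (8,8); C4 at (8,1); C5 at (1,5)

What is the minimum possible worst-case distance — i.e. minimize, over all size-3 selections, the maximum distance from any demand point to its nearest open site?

4

Open {W-α, W-β, W-δ}.
  Farthest demand point is C2 at distance 4 (to W-α); all others are ≤ 4.
With {W-α, W-β, W-ζ} the worst case is 4.
With {W-α, W-δ, W-ε} the worst case is 4.
No size-3 selection achieves below 4.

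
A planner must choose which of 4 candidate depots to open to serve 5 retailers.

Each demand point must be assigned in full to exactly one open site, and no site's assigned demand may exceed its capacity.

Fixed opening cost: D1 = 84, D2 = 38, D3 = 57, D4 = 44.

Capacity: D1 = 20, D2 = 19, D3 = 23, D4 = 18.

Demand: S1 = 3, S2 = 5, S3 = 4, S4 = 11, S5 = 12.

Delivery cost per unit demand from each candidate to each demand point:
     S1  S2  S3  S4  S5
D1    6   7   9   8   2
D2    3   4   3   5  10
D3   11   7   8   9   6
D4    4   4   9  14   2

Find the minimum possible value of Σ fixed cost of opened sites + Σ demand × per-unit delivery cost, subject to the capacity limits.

202

Open {D2, D4}; cheapest assignment that respects the capacities:
  D2 (cap 19, load 18): S1, S3, S4 — cost 3×3 + 4×3 + 11×5 = 76
  D4 (cap 18, load 17): S2, S5 — cost 5×4 + 12×2 = 44
  Shipping 120, fixed 82 → total 202.
  Any other capacity-feasible assignment to {D2, D4} ships for at least 120.
Compare {D1, D2}: its best feasible assignment gives total 257.
Compare {D2, D3, D4}: its best feasible assignment gives total 259.
Every other set of open sites that can feasibly serve all demand totals ≥ 257 even under its best assignment. Minimum: 202.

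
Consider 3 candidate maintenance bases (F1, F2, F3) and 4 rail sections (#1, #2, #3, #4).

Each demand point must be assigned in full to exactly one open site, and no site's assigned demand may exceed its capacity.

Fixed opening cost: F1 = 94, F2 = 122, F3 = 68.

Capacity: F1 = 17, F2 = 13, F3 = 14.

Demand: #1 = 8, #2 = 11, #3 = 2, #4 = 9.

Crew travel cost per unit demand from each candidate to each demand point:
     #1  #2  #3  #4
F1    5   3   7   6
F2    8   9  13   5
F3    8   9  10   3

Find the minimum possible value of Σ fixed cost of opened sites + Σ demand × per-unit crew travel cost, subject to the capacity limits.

375

Open {F1, F3}; cheapest assignment that respects the capacities:
  F1 (cap 17, load 17): #1, #4 — cost 8×5 + 9×6 = 94
  F3 (cap 14, load 13): #2, #3 — cost 11×9 + 2×10 = 119
  Shipping 213, fixed 162 → total 375.
  Any other capacity-feasible assignment to {F1, F3} ships for at least 213.
Compare {F1, F2, F3}: its best feasible assignment gives total 422.
Compare {F1, F2}: its best feasible assignment gives total 435.
Every other set of open sites that can feasibly serve all demand totals ≥ 422 even under its best assignment. Minimum: 375.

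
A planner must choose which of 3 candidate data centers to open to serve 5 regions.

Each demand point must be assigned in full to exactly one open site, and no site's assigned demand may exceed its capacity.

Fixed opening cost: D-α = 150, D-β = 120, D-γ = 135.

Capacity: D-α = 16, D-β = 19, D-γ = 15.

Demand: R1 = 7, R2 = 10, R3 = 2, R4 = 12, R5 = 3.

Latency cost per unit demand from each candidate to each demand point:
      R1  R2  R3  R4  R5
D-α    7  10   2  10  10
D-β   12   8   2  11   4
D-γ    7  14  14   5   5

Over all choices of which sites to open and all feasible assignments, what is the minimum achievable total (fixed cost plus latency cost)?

Open {D-β, D-γ}; cheapest assignment that respects the capacities:
  D-β (cap 19, load 19): R1, R2, R3 — cost 7×12 + 10×8 + 2×2 = 168
  D-γ (cap 15, load 15): R4, R5 — cost 12×5 + 3×5 = 75
  Shipping 243, fixed 255 → total 498.
  Any other capacity-feasible assignment to {D-β, D-γ} ships for at least 243.
Compare {D-α, D-β}: its best feasible assignment gives total 588.
Compare {D-α, D-β, D-γ}: its best feasible assignment gives total 610.
Every other set of open sites that can feasibly serve all demand totals ≥ 588 even under its best assignment. Minimum: 498.

498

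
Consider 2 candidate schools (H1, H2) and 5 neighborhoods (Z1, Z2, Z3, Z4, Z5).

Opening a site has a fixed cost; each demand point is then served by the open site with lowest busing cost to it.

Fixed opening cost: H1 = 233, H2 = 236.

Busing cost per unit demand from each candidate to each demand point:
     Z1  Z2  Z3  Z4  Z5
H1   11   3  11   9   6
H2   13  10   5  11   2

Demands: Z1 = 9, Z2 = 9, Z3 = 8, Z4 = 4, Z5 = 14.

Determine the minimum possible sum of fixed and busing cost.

555

Open {H2}: assign each demand point to its cheapest open site.
  Z1→H2 9×13=117, Z2→H2 9×10=90, Z3→H2 8×5=40, Z4→H2 4×11=44, Z5→H2 14×2=28
  busing cost 319, fixed 236 → total 555.
Compare {H1}: busing cost 334 + fixed 233 = 567.
Compare {H1, H2}: busing cost 230 + fixed 469 = 699.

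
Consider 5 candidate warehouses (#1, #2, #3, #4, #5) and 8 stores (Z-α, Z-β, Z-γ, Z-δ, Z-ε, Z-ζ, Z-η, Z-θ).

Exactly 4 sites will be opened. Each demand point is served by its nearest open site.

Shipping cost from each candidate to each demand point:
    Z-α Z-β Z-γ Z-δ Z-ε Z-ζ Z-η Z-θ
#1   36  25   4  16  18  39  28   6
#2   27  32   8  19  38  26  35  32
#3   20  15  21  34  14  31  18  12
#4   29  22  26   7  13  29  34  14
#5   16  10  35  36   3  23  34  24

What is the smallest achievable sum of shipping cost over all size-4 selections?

87

Open {#1, #3, #4, #5}.
  Z-α→#5 16, Z-β→#5 10, Z-γ→#1 4, Z-δ→#4 7, Z-ε→#5 3, Z-ζ→#5 23, Z-η→#3 18, Z-θ→#1 6  ⇒ total 87.
Compare {#1, #2, #3, #5}: total 96.
Compare {#1, #2, #4, #5}: total 97.
No size-4 selection does better; minimum is 87.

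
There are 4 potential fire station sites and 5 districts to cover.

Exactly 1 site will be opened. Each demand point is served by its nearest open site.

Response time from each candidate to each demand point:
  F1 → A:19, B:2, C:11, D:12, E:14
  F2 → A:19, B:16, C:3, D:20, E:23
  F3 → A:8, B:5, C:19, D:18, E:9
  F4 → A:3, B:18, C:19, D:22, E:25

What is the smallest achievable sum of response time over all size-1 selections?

58

Open {F1}.
  A→F1 19, B→F1 2, C→F1 11, D→F1 12, E→F1 14  ⇒ total 58.
Compare {F3}: total 59.
Compare {F2}: total 81.
No size-1 selection does better; minimum is 58.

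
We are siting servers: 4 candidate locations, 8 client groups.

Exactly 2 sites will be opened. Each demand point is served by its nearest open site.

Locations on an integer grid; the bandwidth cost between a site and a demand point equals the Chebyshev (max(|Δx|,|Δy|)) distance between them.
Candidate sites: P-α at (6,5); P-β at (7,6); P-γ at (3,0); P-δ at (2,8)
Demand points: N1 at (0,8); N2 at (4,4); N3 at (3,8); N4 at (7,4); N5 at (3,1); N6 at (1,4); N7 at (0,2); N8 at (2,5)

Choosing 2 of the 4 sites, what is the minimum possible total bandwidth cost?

22

Open {P-γ, P-δ}.
  N1→P-δ 2, N2→P-γ 4, N3→P-δ 1, N4→P-γ 4, N5→P-γ 1, N6→P-γ 4, N7→P-γ 3, N8→P-δ 3  ⇒ total 22.
Compare {P-α, P-δ}: total 23.
Compare {P-α, P-γ}: total 24.
No size-2 selection does better; minimum is 22.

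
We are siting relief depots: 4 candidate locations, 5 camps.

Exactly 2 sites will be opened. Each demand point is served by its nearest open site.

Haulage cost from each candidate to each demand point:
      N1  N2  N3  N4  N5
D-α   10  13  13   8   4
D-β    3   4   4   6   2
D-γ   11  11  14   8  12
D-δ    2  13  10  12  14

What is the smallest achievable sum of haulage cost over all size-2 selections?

Open {D-β, D-δ}.
  N1→D-δ 2, N2→D-β 4, N3→D-β 4, N4→D-β 6, N5→D-β 2  ⇒ total 18.
Compare {D-α, D-β}: total 19.
Compare {D-β, D-γ}: total 19.
No size-2 selection does better; minimum is 18.

18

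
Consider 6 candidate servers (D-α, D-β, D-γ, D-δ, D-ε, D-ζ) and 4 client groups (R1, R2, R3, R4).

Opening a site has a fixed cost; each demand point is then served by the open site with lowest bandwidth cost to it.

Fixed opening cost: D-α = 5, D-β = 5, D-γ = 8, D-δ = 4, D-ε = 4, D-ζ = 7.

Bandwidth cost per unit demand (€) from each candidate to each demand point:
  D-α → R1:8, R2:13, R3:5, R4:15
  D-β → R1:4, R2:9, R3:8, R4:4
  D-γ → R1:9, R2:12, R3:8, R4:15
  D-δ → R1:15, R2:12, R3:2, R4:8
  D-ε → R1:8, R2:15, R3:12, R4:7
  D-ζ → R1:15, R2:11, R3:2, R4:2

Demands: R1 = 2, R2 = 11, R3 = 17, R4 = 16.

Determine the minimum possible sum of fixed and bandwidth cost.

185

Open {D-β, D-ζ}: assign each demand point to its cheapest open site.
  R1→D-β 2×4=8, R2→D-β 11×9=99, R3→D-ζ 17×2=34, R4→D-ζ 16×2=32
  bandwidth cost 173, fixed 12 → total 185.
Compare {D-β, D-δ, D-ζ}: bandwidth cost 173 + fixed 16 = 189.
Compare {D-β, D-ε, D-ζ}: bandwidth cost 173 + fixed 16 = 189.
Compare {D-α, D-β, D-ζ}: bandwidth cost 173 + fixed 17 = 190.
All other subsets cost ≥ 189. Minimum total cost: 185.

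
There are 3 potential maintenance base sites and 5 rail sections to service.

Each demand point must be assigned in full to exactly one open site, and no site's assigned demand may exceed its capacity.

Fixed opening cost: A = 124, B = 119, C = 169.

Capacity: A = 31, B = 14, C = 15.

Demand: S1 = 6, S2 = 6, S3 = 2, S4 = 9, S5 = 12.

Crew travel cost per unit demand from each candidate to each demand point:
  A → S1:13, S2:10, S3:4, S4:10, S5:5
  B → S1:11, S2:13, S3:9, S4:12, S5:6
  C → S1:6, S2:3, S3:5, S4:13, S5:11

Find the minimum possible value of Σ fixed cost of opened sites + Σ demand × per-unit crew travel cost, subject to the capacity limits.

Open {A, C}; cheapest assignment that respects the capacities:
  A (cap 31, load 23): S3, S4, S5 — cost 2×4 + 9×10 + 12×5 = 158
  C (cap 15, load 12): S1, S2 — cost 6×6 + 6×3 = 54
  Shipping 212, fixed 293 → total 505.
  Any other capacity-feasible assignment to {A, C} ships for at least 212.
Compare {A, B}: its best feasible assignment gives total 527.
Compare {A, B, C}: its best feasible assignment gives total 624.
Every other set of open sites that can feasibly serve all demand totals ≥ 527 even under its best assignment. Minimum: 505.

505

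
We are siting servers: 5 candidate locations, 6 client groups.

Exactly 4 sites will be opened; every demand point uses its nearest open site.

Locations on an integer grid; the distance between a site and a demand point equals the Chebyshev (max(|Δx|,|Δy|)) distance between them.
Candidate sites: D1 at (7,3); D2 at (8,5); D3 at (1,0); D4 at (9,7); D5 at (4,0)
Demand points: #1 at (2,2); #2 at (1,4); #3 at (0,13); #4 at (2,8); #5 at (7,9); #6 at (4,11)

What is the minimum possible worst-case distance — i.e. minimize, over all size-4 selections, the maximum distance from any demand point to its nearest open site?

8

Open {D1, D2, D3, D4}.
  Farthest demand point is #3 at distance 8 (to D2); all others are ≤ 8.
With {D1, D2, D3, D5} the worst case is 8.
With {D1, D2, D4, D5} the worst case is 8.
No size-4 selection achieves below 8.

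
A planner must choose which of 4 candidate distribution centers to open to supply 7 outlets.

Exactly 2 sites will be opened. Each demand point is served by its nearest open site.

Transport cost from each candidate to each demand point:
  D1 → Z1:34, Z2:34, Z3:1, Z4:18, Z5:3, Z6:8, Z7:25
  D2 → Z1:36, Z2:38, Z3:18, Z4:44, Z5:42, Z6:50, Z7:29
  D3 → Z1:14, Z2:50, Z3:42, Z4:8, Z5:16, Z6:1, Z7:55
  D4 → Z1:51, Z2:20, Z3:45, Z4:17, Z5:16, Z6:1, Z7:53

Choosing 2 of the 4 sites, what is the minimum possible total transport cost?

Open {D1, D3}.
  Z1→D3 14, Z2→D1 34, Z3→D1 1, Z4→D3 8, Z5→D1 3, Z6→D3 1, Z7→D1 25  ⇒ total 86.
Compare {D1, D4}: total 101.
Compare {D1, D2}: total 123.
No size-2 selection does better; minimum is 86.

86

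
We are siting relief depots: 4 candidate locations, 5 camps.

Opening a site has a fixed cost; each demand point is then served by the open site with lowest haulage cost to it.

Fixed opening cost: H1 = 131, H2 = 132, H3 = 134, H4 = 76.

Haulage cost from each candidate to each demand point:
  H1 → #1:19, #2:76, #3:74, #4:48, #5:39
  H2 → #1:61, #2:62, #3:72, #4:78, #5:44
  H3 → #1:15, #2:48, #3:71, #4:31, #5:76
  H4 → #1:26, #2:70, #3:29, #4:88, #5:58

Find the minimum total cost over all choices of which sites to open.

Open {H4}: assign each demand point to its cheapest open site.
  #1→H4 26, #2→H4 70, #3→H4 29, #4→H4 88, #5→H4 58
  haulage cost 271, fixed 76 → total 347.
Compare {H3}: haulage cost 241 + fixed 134 = 375.
Compare {H1}: haulage cost 256 + fixed 131 = 387.
Compare {H3, H4}: haulage cost 181 + fixed 210 = 391.
All other subsets cost ≥ 375. Minimum total cost: 347.

347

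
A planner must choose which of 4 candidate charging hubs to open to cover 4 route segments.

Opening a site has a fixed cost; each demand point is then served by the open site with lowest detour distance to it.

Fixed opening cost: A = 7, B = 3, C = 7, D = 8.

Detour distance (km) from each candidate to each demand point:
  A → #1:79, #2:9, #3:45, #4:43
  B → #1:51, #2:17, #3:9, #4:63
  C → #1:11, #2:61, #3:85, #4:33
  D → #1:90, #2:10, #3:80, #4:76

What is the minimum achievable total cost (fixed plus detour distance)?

Open {A, B, C}: assign each demand point to its cheapest open site.
  #1→C 11, #2→A 9, #3→B 9, #4→C 33
  detour distance 62, fixed 17 → total 79.
Compare {B, C}: detour distance 70 + fixed 10 = 80.
Compare {B, C, D}: detour distance 63 + fixed 18 = 81.
Compare {A, B, C, D}: detour distance 62 + fixed 25 = 87.
All other subsets cost ≥ 80. Minimum total cost: 79.

79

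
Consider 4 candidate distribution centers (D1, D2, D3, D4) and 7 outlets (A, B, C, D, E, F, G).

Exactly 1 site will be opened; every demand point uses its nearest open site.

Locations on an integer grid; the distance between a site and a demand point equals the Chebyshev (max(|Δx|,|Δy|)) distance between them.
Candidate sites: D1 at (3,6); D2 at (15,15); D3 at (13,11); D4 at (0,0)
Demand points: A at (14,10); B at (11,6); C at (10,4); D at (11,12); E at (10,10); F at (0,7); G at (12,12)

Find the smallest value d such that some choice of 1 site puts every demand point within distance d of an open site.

11

Open {D1}.
  Farthest demand point is A at distance 11 (to D1); all others are ≤ 11.
With {D3} the worst case is 13.
With {D4} the worst case is 14.
No size-1 selection achieves below 11.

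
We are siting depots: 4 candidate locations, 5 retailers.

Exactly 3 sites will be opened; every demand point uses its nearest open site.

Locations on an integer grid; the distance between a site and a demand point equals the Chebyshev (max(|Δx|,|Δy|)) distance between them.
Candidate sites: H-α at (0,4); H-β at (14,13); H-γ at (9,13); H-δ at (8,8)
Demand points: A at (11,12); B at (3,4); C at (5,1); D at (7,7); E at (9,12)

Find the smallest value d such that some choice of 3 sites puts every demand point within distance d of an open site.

Open {H-α, H-β, H-δ}.
  Farthest demand point is C at distance 5 (to H-α); all others are ≤ 5.
With {H-α, H-γ, H-δ} the worst case is 5.
With {H-α, H-β, H-γ} the worst case is 6.
No size-3 selection achieves below 5.

5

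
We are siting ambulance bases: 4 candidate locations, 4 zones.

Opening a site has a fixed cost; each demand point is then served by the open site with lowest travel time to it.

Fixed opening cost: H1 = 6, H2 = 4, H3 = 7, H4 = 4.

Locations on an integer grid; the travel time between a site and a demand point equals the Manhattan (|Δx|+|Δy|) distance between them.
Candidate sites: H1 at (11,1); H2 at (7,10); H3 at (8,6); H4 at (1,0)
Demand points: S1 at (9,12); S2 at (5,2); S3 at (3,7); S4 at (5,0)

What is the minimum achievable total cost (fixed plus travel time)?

29

Open {H2, H4}: assign each demand point to its cheapest open site.
  S1→H2 4, S2→H4 6, S3→H2 7, S4→H4 4
  travel time 21, fixed 8 → total 29.
Compare {H3, H4}: travel time 23 + fixed 11 = 34.
Compare {H1, H2}: travel time 25 + fixed 10 = 35.
Compare {H1, H2, H4}: travel time 21 + fixed 14 = 35.
All other subsets cost ≥ 34. Minimum total cost: 29.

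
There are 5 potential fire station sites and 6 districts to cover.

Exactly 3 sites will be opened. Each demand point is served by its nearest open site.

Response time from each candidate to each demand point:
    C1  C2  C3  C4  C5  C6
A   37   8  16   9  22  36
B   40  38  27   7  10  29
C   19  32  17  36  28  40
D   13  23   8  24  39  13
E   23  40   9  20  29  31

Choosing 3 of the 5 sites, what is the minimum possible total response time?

Open {A, B, D}.
  C1→D 13, C2→A 8, C3→D 8, C4→B 7, C5→B 10, C6→D 13  ⇒ total 59.
Compare {A, C, D}: total 73.
Compare {A, D, E}: total 73.
No size-3 selection does better; minimum is 59.

59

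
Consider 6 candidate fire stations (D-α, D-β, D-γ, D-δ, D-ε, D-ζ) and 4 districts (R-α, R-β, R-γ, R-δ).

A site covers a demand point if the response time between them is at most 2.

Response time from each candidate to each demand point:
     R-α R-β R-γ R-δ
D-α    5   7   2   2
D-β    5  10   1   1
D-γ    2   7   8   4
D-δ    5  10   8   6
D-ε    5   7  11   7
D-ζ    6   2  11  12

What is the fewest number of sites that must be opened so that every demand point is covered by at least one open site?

Coverage sets (demand points within 2 of each site):
  D-α: {R-γ, R-δ}
  D-β: {R-γ, R-δ}
  D-γ: {R-α}
  D-δ: {}
  D-ε: {}
  D-ζ: {R-β}
No 2 sites suffice: every size-2 union leaves at least one demand point uncovered.
But {D-α, D-γ, D-ζ} covers everything, so the minimum is 3.

3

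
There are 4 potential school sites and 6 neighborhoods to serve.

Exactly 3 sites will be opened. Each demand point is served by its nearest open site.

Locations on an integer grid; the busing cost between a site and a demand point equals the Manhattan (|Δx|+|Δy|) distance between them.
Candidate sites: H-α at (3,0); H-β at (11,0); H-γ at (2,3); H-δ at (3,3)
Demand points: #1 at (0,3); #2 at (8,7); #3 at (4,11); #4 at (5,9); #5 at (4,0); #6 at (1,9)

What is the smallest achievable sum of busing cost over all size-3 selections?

Open {H-α, H-γ, H-δ}.
  #1→H-γ 2, #2→H-δ 9, #3→H-δ 9, #4→H-δ 8, #5→H-α 1, #6→H-γ 7  ⇒ total 36.
Compare {H-α, H-β, H-δ}: total 38.
Compare {H-α, H-β, H-γ}: total 39.
No size-3 selection does better; minimum is 36.

36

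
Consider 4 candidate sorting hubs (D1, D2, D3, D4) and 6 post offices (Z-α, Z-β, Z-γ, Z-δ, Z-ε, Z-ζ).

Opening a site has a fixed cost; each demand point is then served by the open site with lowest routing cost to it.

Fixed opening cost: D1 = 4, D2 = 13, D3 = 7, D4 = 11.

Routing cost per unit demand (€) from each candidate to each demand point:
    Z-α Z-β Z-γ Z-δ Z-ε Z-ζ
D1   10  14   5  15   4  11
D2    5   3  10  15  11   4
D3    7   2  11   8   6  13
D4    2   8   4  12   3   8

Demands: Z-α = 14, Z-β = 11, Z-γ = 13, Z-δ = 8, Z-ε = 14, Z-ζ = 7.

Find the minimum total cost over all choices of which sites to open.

Open {D2, D3, D4}: assign each demand point to its cheapest open site.
  Z-α→D4 14×2=28, Z-β→D3 11×2=22, Z-γ→D4 13×4=52, Z-δ→D3 8×8=64, Z-ε→D4 14×3=42, Z-ζ→D2 7×4=28
  routing cost 236, fixed 31 → total 267.
Compare {D1, D2, D3, D4}: routing cost 236 + fixed 35 = 271.
Compare {D3, D4}: routing cost 264 + fixed 18 = 282.
Compare {D1, D3, D4}: routing cost 264 + fixed 22 = 286.
All other subsets cost ≥ 271. Minimum total cost: 267.

267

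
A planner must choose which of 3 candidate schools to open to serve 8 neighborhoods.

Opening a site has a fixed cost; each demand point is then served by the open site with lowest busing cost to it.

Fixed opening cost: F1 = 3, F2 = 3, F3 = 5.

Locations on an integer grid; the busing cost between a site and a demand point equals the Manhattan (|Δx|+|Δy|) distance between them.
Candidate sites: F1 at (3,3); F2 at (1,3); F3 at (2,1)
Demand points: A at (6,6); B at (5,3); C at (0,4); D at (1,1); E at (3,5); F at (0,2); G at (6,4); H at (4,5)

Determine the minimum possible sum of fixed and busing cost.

Open {F1, F2}: assign each demand point to its cheapest open site.
  A→F1 6, B→F1 2, C→F2 2, D→F2 2, E→F1 2, F→F2 2, G→F1 4, H→F1 3
  busing cost 23, fixed 6 → total 29.
Compare {F1}: busing cost 29 + fixed 3 = 32.
Compare {F1, F3}: busing cost 25 + fixed 8 = 33.
Compare {F1, F2, F3}: busing cost 22 + fixed 11 = 33.
All other subsets cost ≥ 32. Minimum total cost: 29.

29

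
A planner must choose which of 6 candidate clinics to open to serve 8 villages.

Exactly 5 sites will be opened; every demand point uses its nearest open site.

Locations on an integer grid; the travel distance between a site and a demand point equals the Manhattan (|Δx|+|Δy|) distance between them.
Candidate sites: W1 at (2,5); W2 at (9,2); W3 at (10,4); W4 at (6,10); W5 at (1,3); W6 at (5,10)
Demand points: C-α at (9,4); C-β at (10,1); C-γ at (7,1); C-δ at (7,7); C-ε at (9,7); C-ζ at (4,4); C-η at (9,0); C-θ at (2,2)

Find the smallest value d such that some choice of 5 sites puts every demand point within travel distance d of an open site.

Open {W1, W2, W3, W4, W5}.
  Farthest demand point is C-δ at travel distance 4 (to W4); all others are ≤ 4.
With {W1, W2, W3, W4, W6} the worst case is 4.
With {W2, W3, W4, W5, W6} the worst case is 4.
No size-5 selection achieves below 4.

4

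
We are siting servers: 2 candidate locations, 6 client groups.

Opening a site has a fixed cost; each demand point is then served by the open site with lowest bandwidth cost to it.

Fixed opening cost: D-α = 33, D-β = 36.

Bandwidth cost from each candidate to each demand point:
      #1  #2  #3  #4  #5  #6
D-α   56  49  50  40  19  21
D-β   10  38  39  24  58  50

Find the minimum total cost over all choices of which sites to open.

220

Open {D-α, D-β}: assign each demand point to its cheapest open site.
  #1→D-β 10, #2→D-β 38, #3→D-β 39, #4→D-β 24, #5→D-α 19, #6→D-α 21
  bandwidth cost 151, fixed 69 → total 220.
Compare {D-β}: bandwidth cost 219 + fixed 36 = 255.
Compare {D-α}: bandwidth cost 235 + fixed 33 = 268.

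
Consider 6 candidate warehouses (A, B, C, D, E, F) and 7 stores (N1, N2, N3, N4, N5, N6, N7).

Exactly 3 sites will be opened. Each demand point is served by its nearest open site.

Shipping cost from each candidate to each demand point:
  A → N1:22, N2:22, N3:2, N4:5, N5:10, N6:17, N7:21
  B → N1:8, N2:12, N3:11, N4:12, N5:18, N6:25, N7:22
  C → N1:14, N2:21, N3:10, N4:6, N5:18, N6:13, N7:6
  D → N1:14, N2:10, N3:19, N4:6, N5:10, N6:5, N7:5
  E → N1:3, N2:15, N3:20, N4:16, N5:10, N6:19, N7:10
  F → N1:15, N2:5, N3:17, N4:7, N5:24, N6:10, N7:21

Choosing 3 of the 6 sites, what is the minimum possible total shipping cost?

40

Open {A, D, E}.
  N1→E 3, N2→D 10, N3→A 2, N4→A 5, N5→A 10, N6→D 5, N7→D 5  ⇒ total 40.
Compare {A, B, D}: total 45.
Compare {A, E, F}: total 45.
No size-3 selection does better; minimum is 40.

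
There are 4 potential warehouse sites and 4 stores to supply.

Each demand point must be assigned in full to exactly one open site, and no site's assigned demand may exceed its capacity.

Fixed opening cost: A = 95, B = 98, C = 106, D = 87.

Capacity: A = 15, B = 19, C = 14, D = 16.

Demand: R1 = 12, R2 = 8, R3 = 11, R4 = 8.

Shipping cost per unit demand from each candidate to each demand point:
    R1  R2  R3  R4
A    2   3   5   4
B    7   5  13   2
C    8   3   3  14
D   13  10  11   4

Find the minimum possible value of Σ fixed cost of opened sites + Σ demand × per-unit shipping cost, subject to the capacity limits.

Open {A, B, C}; cheapest assignment that respects the capacities:
  A (cap 15, load 12): R1 — cost 12×2 = 24
  B (cap 19, load 16): R2, R4 — cost 8×5 + 8×2 = 56
  C (cap 14, load 11): R3 — cost 11×3 = 33
  Shipping 113, fixed 299 → total 412.
  Any other capacity-feasible assignment to {A, B, C} ships for at least 113.
Compare {A, C, D}: its best feasible assignment gives total 457.
Compare {A, B, D}: its best feasible assignment gives total 481.
Every other set of open sites that can feasibly serve all demand totals ≥ 457 even under its best assignment. Minimum: 412.

412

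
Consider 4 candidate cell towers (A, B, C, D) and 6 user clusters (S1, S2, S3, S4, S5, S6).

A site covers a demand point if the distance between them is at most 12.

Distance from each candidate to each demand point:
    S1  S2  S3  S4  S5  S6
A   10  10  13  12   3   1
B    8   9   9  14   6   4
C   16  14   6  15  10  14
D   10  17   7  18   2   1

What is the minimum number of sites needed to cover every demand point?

2

Coverage sets (demand points within 12 of each site):
  A: {S1, S2, S4, S5, S6}
  B: {S1, S2, S3, S5, S6}
  C: {S3, S5}
  D: {S1, S3, S5, S6}
No single site covers all 6 demand points.
But {A, B} covers everything, so the minimum is 2.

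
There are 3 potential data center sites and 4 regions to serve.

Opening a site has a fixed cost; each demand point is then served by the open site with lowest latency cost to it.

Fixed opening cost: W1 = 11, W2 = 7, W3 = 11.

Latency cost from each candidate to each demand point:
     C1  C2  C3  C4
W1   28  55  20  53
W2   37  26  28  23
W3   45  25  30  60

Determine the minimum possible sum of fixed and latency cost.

115

Open {W1, W2}: assign each demand point to its cheapest open site.
  C1→W1 28, C2→W2 26, C3→W1 20, C4→W2 23
  latency cost 97, fixed 18 → total 115.
Compare {W2}: latency cost 114 + fixed 7 = 121.
Compare {W1, W2, W3}: latency cost 96 + fixed 29 = 125.
Compare {W2, W3}: latency cost 113 + fixed 18 = 131.
All other subsets cost ≥ 121. Minimum total cost: 115.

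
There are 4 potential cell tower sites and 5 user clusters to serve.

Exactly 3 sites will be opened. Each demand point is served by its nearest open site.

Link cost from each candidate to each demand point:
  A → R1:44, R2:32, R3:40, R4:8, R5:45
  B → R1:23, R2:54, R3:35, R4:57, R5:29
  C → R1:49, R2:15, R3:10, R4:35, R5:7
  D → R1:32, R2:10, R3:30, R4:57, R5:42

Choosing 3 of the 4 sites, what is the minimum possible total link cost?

Open {A, B, C}.
  R1→B 23, R2→C 15, R3→C 10, R4→A 8, R5→C 7  ⇒ total 63.
Compare {A, C, D}: total 67.
Compare {B, C, D}: total 85.
No size-3 selection does better; minimum is 63.

63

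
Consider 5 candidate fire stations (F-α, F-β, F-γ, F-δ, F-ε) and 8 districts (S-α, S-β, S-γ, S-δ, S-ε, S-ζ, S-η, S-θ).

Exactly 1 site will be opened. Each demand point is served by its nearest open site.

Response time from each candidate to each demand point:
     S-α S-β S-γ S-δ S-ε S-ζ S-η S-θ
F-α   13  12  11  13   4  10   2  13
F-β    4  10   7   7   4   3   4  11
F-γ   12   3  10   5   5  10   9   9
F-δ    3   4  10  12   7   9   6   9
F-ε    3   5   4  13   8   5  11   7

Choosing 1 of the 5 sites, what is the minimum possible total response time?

Open {F-β}.
  S-α→F-β 4, S-β→F-β 10, S-γ→F-β 7, S-δ→F-β 7, S-ε→F-β 4, S-ζ→F-β 3, S-η→F-β 4, S-θ→F-β 11  ⇒ total 50.
Compare {F-ε}: total 56.
Compare {F-δ}: total 60.
No size-1 selection does better; minimum is 50.

50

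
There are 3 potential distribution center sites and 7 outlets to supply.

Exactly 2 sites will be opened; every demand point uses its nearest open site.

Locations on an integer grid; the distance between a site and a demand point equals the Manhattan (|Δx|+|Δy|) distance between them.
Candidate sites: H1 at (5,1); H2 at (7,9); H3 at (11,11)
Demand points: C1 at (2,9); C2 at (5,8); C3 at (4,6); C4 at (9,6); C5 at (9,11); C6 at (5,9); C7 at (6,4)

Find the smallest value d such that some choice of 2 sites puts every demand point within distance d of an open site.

6

Open {H1, H2}.
  Farthest demand point is C3 at distance 6 (to H1); all others are ≤ 6.
With {H2, H3} the worst case is 6.
With {H1, H3} the worst case is 11.
No size-2 selection achieves below 6.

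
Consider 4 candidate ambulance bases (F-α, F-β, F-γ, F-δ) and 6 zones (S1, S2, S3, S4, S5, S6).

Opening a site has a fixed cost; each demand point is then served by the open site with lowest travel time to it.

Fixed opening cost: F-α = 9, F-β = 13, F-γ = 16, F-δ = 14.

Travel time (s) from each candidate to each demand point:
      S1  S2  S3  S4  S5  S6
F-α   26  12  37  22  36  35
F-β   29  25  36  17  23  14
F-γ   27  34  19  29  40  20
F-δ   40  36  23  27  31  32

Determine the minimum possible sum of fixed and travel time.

149

Open {F-α, F-β, F-γ}: assign each demand point to its cheapest open site.
  S1→F-α 26, S2→F-α 12, S3→F-γ 19, S4→F-β 17, S5→F-β 23, S6→F-β 14
  travel time 111, fixed 38 → total 149.
Compare {F-α, F-β}: travel time 128 + fixed 22 = 150.
Compare {F-α, F-β, F-δ}: travel time 115 + fixed 36 = 151.
Compare {F-β, F-γ}: travel time 125 + fixed 29 = 154.
All other subsets cost ≥ 150. Minimum total cost: 149.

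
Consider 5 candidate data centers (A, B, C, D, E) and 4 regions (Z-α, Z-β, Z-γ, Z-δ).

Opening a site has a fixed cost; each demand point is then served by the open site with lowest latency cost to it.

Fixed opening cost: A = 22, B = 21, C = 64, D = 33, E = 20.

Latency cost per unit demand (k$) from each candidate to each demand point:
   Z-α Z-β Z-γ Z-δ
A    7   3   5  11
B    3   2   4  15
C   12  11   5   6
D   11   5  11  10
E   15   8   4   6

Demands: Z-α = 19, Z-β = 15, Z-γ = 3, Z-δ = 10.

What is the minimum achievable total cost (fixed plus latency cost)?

200

Open {B, E}: assign each demand point to its cheapest open site.
  Z-α→B 19×3=57, Z-β→B 15×2=30, Z-γ→B 3×4=12, Z-δ→E 10×6=60
  latency cost 159, fixed 41 → total 200.
Compare {A, B, E}: latency cost 159 + fixed 63 = 222.
Compare {B, D, E}: latency cost 159 + fixed 74 = 233.
Compare {B, C}: latency cost 159 + fixed 85 = 244.
All other subsets cost ≥ 222. Minimum total cost: 200.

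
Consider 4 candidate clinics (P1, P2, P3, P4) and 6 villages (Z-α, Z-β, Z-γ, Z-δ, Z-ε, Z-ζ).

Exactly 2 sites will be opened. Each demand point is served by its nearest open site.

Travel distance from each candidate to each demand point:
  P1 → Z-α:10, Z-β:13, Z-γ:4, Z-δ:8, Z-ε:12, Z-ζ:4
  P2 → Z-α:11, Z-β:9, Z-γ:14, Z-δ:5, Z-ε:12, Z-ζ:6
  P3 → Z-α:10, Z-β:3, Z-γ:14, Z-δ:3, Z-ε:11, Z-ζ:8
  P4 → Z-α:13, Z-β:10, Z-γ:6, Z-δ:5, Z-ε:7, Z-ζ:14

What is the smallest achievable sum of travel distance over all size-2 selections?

Open {P1, P3}.
  Z-α→P1 10, Z-β→P3 3, Z-γ→P1 4, Z-δ→P3 3, Z-ε→P3 11, Z-ζ→P1 4  ⇒ total 35.
Compare {P3, P4}: total 37.
Compare {P1, P4}: total 40.
No size-2 selection does better; minimum is 35.

35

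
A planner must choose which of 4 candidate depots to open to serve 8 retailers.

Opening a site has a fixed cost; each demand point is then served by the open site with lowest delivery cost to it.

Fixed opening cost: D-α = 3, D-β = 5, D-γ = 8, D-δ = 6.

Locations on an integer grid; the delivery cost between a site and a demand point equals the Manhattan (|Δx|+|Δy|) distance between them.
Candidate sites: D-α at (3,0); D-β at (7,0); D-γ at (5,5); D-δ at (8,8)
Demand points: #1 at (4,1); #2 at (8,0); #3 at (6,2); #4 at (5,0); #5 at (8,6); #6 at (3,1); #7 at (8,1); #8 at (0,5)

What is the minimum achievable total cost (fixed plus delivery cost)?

Open {D-α, D-β}: assign each demand point to its cheapest open site.
  #1→D-α 2, #2→D-β 1, #3→D-β 3, #4→D-α 2, #5→D-β 7, #6→D-α 1, #7→D-β 2, #8→D-α 8
  delivery cost 26, fixed 8 → total 34.
Compare {D-α, D-β, D-δ}: delivery cost 21 + fixed 14 = 35.
Compare {D-α, D-β, D-γ}: delivery cost 20 + fixed 16 = 36.
Compare {D-β, D-γ}: delivery cost 26 + fixed 13 = 39.
All other subsets cost ≥ 35. Minimum total cost: 34.

34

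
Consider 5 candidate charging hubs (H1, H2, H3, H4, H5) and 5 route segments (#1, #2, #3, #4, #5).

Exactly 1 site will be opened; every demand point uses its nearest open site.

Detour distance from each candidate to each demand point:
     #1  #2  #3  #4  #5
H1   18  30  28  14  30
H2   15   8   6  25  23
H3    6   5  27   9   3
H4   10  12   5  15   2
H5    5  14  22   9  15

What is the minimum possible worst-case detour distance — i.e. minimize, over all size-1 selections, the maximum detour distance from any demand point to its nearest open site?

15

Open {H4}.
  Farthest demand point is #4 at detour distance 15 (to H4); all others are ≤ 15.
With {H5} the worst case is 22.
With {H2} the worst case is 25.
No size-1 selection achieves below 15.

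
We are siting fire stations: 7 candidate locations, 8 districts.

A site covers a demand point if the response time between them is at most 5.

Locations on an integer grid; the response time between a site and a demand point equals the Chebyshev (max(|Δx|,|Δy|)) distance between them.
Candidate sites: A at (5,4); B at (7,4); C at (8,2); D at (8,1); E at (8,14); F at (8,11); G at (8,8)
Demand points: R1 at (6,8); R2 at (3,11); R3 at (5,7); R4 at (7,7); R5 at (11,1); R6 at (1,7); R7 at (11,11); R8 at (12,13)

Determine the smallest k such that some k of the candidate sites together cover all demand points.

3

Coverage sets (demand points within 5 of each site):
  A: {R1, R3, R4, R6}
  B: {R1, R3, R4, R5}
  C: {R3, R4, R5}
  D: {R5}
  E: {R2, R7, R8}
  F: {R1, R2, R3, R4, R7, R8}
  G: {R1, R2, R3, R4, R7, R8}
No 2 sites suffice: every size-2 union leaves at least one demand point uncovered.
But {A, B, E} covers everything, so the minimum is 3.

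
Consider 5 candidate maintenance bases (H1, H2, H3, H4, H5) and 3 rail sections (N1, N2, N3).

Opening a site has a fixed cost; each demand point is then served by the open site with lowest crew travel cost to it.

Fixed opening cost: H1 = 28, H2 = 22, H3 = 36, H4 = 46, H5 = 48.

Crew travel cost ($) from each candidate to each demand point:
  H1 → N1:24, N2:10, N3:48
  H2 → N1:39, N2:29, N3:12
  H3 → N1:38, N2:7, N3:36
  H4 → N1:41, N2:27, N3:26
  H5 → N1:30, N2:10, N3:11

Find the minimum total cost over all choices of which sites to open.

Open {H1, H2}: assign each demand point to its cheapest open site.
  N1→H1 24, N2→H1 10, N3→H2 12
  crew travel cost 46, fixed 50 → total 96.
Compare {H5}: crew travel cost 51 + fixed 48 = 99.
Compare {H2}: crew travel cost 80 + fixed 22 = 102.
Compare {H1}: crew travel cost 82 + fixed 28 = 110.
All other subsets cost ≥ 99. Minimum total cost: 96.

96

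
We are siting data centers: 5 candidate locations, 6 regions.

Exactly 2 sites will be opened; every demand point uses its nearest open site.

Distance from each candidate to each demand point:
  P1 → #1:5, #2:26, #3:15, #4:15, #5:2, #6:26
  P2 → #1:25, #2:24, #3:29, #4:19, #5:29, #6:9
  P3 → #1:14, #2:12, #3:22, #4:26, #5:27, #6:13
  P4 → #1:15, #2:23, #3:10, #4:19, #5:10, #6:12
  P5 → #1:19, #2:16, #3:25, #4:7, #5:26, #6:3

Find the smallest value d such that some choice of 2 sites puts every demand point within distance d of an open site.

Open {P1, P3}.
  Farthest demand point is #3 at distance 15 (to P1); all others are ≤ 15.
With {P1, P5} the worst case is 16.
With {P4, P5} the worst case is 16.
No size-2 selection achieves below 15.

15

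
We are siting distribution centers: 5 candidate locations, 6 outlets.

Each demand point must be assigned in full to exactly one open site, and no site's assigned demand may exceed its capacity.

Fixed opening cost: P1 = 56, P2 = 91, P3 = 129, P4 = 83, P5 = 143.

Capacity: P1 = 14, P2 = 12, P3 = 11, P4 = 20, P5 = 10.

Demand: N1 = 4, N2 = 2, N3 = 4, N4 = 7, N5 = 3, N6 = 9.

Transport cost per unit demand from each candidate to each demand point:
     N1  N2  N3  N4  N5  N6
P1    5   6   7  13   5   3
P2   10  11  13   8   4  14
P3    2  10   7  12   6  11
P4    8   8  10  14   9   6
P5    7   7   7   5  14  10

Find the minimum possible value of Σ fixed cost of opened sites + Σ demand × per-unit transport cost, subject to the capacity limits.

363

Open {P1, P4}; cheapest assignment that respects the capacities:
  P1 (cap 14, load 14): N2, N5, N6 — cost 2×6 + 3×5 + 9×3 = 54
  P4 (cap 20, load 15): N1, N3, N4 — cost 4×8 + 4×10 + 7×14 = 170
  Shipping 224, fixed 139 → total 363.
  Any other capacity-feasible assignment to {P1, P4} ships for at least 224.
Compare {P2, P4}: its best feasible assignment gives total 384.
Compare {P1, P2, P4}: its best feasible assignment gives total 401.
Every other set of open sites that can feasibly serve all demand totals ≥ 384 even under its best assignment. Minimum: 363.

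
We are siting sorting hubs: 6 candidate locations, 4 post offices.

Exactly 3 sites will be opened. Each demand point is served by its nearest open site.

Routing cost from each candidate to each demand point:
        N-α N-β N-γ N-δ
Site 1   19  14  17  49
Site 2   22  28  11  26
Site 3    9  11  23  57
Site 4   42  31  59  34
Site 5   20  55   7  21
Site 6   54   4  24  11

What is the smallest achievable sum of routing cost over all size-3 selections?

Open {Site 3, Site 5, Site 6}.
  N-α→Site 3 9, N-β→Site 6 4, N-γ→Site 5 7, N-δ→Site 6 11  ⇒ total 31.
Compare {Site 2, Site 3, Site 6}: total 35.
Compare {Site 1, Site 3, Site 6}: total 41.
No size-3 selection does better; minimum is 31.

31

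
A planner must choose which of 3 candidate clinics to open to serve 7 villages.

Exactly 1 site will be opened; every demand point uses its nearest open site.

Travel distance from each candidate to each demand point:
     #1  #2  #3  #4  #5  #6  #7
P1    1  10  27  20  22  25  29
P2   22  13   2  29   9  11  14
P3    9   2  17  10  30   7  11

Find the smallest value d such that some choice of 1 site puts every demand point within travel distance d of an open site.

Open {P1}.
  Farthest demand point is #7 at travel distance 29 (to P1); all others are ≤ 29.
With {P2} the worst case is 29.
With {P3} the worst case is 30.
No size-1 selection achieves below 29.

29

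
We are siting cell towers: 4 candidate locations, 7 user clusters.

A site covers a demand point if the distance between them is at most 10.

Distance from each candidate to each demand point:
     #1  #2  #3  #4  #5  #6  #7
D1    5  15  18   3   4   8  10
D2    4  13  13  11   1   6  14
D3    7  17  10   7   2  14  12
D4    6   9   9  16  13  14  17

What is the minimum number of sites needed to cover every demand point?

Coverage sets (demand points within 10 of each site):
  D1: {#1, #4, #5, #6, #7}
  D2: {#1, #5, #6}
  D3: {#1, #3, #4, #5}
  D4: {#1, #2, #3}
No single site covers all 7 demand points.
But {D1, D4} covers everything, so the minimum is 2.

2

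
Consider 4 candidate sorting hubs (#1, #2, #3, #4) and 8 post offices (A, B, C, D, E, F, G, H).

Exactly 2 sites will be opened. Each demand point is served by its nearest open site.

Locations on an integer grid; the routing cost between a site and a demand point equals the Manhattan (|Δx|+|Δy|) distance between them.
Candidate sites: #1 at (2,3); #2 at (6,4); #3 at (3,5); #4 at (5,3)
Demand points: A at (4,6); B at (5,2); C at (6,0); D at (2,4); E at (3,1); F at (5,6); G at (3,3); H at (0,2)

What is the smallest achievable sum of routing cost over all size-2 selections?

Open {#1, #4}.
  A→#4 4, B→#4 1, C→#4 4, D→#1 1, E→#1 3, F→#4 3, G→#1 1, H→#1 3  ⇒ total 20.
Compare {#1, #2}: total 22.
Compare {#1, #3}: total 24.
No size-2 selection does better; minimum is 20.

20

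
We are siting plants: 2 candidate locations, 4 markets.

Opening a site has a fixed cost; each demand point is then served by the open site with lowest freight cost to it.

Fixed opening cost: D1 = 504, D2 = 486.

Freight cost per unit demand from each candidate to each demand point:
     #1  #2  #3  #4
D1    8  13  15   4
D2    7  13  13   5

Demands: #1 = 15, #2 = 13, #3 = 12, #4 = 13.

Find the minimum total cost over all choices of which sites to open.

Open {D2}: assign each demand point to its cheapest open site.
  #1→D2 15×7=105, #2→D2 13×13=169, #3→D2 12×13=156, #4→D2 13×5=65
  freight cost 495, fixed 486 → total 981.
Compare {D1}: freight cost 521 + fixed 504 = 1025.
Compare {D1, D2}: freight cost 482 + fixed 990 = 1472.

981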